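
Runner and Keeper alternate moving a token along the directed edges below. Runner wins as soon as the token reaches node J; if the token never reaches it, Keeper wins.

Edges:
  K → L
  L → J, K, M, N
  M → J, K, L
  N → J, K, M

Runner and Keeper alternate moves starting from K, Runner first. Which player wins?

Track states (vertex, player-to-move).
A0 = {(J,Runner), (J,Keeper)}
A1: add {(L,Runner), (M,Runner), (N,Runner)}.
A2: add {(K,Keeper)}.
A3 = A2; e.g. (K,Runner) stays out. (K,Runner) never enters ⇒ Keeper avoids the target.

Keeper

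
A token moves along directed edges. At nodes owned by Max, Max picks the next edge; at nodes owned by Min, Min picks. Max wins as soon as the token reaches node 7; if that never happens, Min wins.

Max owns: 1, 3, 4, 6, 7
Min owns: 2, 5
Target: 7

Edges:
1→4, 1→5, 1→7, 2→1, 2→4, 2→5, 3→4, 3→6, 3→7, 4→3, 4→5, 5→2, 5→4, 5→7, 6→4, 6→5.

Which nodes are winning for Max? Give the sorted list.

A0 = {7}
A1: add {1, 3} — 1 (Max) has 1→7; 3 (Max) has 3→7.
A2: add {4} — 4 (Max) has 4→3.
A3: add {6} — 6 (Max) has 6→4.
A4 = A3; e.g. 2 (Min) can still go to 5. Fixed point.
Max's winning region = {1, 3, 4, 6, 7}.

1, 3, 4, 6, 7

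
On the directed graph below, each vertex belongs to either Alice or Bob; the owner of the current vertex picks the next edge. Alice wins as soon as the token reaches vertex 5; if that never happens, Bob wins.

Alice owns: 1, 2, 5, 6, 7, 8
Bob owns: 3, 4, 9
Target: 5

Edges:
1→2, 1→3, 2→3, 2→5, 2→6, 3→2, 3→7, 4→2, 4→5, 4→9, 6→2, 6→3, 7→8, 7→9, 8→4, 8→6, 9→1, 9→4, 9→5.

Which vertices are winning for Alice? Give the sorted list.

1, 2, 3, 5, 6, 7, 8

A0 = {5}
A1: add {2} — 2 (Alice) has 2→5.
A2: add {1, 6} — 1 (Alice) has 1→2; 6 (Alice) has 6→2.
A3: add {8} — 8 (Alice) has 8→6.
A4: add {7} — 7 (Alice) has 7→8.
A5: add {3} — 3 (Bob): all of {2, 7} already in.
A6 = A5; e.g. 4 (Bob) can still go to 9. Fixed point.
Alice's winning region = {1, 2, 3, 5, 6, 7, 8}.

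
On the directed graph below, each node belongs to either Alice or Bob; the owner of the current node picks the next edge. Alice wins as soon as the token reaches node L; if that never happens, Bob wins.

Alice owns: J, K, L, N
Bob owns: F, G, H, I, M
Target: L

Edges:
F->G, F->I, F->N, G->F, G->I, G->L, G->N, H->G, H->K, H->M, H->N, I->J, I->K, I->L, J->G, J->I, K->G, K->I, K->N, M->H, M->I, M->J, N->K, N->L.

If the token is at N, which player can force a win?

Alice

A0 = {L}
A1: add {N} — N (Alice) has N→L.
N ∈ A1, so Alice can force the target.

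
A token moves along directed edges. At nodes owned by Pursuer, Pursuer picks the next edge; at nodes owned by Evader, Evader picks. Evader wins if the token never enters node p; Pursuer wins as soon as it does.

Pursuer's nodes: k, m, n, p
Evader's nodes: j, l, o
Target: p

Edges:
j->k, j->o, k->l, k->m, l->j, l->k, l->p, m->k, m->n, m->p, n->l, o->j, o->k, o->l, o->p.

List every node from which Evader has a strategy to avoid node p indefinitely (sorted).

A0 = {p}
A1: add {m} — m (Pursuer) has m→p.
A2: add {k} — k (Pursuer) has k→m.
A3 = A2; e.g. j (Evader) can still go to o. Fixed point.
Pursuer's attractor = {k, m, p}; Evader avoids the target exactly from the complement.

j, l, n, o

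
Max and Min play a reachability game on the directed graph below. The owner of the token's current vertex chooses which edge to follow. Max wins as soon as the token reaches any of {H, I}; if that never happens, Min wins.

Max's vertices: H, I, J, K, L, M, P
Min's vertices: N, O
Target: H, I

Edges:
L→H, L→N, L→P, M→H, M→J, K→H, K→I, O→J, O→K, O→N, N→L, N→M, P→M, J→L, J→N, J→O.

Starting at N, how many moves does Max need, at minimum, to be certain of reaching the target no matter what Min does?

A0 = {H, I}
A1: add {K, L, M} — K (Max) has K→H; L (Max) has L→H; M (Max) has M→H.
A2: add {J, N, P} — J (Max) has J→L; N (Min): all of {L, M} already in; P (Max) has P→M.
N enters the attractor at level 2, so Max can force the target in 2 moves from there.

2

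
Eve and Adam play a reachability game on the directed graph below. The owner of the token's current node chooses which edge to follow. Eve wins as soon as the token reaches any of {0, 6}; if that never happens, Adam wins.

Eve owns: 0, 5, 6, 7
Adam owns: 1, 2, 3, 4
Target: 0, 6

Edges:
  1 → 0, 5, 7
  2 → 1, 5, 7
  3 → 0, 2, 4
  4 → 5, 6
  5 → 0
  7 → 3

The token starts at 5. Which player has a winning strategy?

A0 = {0, 6}
A1: add {5} — 5 (Eve) has 5→0.
5 ∈ A1, so Eve can force the target.

Eve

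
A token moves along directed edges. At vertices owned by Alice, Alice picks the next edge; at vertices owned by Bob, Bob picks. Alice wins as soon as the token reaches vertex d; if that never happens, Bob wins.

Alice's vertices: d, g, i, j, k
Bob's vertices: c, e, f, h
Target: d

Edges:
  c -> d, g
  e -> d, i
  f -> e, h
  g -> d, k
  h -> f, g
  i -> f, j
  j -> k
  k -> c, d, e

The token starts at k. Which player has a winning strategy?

Alice

A0 = {d}
A1: add {g, k} — g (Alice) has g→d; k (Alice) has k→d.
k ∈ A1, so Alice can force the target.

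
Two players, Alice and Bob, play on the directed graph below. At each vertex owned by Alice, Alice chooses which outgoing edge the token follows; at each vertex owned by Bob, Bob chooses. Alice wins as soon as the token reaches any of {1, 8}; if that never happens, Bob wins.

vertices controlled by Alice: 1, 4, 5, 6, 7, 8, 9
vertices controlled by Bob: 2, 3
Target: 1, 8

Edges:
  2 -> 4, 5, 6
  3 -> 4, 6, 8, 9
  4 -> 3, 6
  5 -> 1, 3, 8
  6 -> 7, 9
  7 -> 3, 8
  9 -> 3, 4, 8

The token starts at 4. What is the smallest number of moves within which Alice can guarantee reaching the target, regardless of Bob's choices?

A0 = {1, 8}
A1: add {5, 7, 9} — 5 (Alice) has 5→1; 7 (Alice) has 7→8; 9 (Alice) has 9→8.
A2: add {6} — 6 (Alice) has 6→7.
A3: add {4} — 4 (Alice) has 4→6.
4 enters the attractor at level 3, so Alice can force the target in 3 moves from there.

3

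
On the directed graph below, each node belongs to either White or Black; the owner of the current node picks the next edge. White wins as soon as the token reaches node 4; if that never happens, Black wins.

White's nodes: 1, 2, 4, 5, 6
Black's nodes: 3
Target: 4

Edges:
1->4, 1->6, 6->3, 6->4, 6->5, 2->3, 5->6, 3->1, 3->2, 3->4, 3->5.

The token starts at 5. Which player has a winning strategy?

A0 = {4}
A1: add {1, 6} — 1 (White) has 1→4; 6 (White) has 6→4.
A2: add {5} — 5 (White) has 5→6.
A3 = A2; e.g. 2 (White) has no edge into A2. Fixed point.
5 ∈ A2, so White can force the target.

White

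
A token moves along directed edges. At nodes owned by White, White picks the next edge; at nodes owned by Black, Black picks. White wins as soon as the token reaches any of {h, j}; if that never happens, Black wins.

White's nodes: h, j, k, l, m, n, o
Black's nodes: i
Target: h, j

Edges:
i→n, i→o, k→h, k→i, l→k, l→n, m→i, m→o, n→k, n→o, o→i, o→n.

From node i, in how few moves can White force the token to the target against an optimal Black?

4

A0 = {h, j}
A1: add {k} — k (White) has k→h.
A2: add {l, n} — l (White) has l→k; n (White) has n→k.
A3: add {o} — o (White) has o→n.
A4: add {i, m} — i (Black): all of {n, o} already in; m (White) has m→o.
A4 = all vertices. Fixed point.
i enters the attractor at level 4, so White can force the target in 4 moves from there.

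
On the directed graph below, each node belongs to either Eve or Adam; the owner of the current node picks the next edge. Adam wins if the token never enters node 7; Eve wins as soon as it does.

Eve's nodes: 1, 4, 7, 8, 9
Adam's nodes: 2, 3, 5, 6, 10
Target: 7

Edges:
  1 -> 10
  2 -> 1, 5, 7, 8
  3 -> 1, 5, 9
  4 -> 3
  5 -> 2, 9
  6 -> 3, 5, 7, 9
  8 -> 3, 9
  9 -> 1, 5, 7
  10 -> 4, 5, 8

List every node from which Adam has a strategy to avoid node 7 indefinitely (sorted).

1, 2, 3, 4, 5, 6, 10

A0 = {7}
A1: add {9} — 9 (Eve) has 9→7.
A2: add {8} — 8 (Eve) has 8→9.
A3 = A2; e.g. 1 (Eve) has no edge into A2. Fixed point.
Eve's attractor = {7, 8, 9}; Adam avoids the target exactly from the complement.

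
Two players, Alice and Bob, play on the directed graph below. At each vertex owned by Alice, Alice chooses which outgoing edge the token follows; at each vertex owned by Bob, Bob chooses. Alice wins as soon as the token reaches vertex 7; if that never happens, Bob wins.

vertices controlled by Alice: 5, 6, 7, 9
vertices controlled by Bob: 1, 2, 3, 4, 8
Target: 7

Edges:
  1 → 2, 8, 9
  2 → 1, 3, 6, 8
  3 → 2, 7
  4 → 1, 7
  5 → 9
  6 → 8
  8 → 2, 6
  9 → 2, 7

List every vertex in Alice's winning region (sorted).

5, 7, 9

A0 = {7}
A1: add {9} — 9 (Alice) has 9→7.
A2: add {5} — 5 (Alice) has 5→9.
A3 = A2; e.g. 1 (Bob) can still go to 2. Fixed point.
Alice's winning region = {5, 7, 9}.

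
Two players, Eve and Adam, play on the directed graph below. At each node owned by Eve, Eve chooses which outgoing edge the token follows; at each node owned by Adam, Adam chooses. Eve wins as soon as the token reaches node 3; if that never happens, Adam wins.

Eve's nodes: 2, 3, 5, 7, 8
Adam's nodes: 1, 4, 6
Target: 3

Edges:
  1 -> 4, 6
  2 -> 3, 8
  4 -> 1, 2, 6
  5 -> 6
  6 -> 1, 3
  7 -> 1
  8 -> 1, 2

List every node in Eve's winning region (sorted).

2, 3, 8

A0 = {3}
A1: add {2} — 2 (Eve) has 2→3.
A2: add {8} — 8 (Eve) has 8→2.
A3 = A2; e.g. 1 (Adam) can still go to 4. Fixed point.
Eve's winning region = {2, 3, 8}.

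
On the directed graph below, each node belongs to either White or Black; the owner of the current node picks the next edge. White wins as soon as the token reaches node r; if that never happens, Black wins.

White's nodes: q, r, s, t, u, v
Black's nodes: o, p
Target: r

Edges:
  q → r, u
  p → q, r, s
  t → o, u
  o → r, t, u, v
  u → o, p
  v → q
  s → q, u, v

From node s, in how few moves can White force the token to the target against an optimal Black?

A0 = {r}
A1: add {q} — q (White) has q→r.
A2: add {s, v} — s (White) has s→q; v (White) has v→q.
s enters the attractor at level 2, so White can force the target in 2 moves from there.

2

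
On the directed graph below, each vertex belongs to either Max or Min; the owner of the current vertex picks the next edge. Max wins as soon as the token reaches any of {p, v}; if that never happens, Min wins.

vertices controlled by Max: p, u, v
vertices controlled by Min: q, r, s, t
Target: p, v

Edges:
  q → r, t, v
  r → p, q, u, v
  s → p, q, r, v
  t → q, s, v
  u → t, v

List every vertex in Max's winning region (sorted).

A0 = {p, v}
A1: add {u} — u (Max) has u→v.
A2 = A1; e.g. q (Min) can still go to r. Fixed point.
Max's winning region = {p, u, v}.

p, u, v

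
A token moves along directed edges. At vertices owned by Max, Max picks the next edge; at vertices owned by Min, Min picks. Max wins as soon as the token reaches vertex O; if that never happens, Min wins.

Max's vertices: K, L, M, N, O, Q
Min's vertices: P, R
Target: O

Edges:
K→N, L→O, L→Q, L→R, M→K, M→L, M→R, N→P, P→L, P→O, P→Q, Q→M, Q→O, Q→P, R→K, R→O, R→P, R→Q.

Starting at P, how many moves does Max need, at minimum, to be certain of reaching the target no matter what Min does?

A0 = {O}
A1: add {L, Q} — L (Max) has L→O; Q (Max) has Q→O.
A2: add {M, P} — M (Max) has M→L; P (Min): all of {L, O, Q} already in.
P enters the attractor at level 2, so Max can force the target in 2 moves from there.

2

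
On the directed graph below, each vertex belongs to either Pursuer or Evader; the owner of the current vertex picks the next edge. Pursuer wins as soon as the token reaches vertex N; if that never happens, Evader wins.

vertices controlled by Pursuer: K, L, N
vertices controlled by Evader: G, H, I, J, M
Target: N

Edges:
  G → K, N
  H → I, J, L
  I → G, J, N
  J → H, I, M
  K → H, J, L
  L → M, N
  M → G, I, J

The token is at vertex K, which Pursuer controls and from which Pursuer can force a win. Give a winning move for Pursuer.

L

A0 = {N}
A1: add {L} — L (Pursuer) has L→N.
A2: add {K} — K (Pursuer) has K→L.
A3: add {G} — G (Evader): all of {K, N} already in.
A4 = A3; e.g. H (Evader) can still go to I. Fixed point.
From K, successor L is in the attractor (rank 1); the other successors H, J are not.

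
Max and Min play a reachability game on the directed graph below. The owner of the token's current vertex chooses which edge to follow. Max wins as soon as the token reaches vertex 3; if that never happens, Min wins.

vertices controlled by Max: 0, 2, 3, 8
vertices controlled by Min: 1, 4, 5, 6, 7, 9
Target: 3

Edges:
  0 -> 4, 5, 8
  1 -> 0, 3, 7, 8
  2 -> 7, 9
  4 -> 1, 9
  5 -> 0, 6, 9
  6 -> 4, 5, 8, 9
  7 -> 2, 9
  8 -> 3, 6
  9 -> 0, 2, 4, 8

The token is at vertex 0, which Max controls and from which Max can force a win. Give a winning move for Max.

A0 = {3}
A1: add {8} — 8 (Max) has 8→3.
A2: add {0} — 0 (Max) has 0→8.
A3 = A2; e.g. 1 (Min) can still go to 7. Fixed point.
From 0, successor 8 is in the attractor (rank 1); the other successors 4, 5 are not.

8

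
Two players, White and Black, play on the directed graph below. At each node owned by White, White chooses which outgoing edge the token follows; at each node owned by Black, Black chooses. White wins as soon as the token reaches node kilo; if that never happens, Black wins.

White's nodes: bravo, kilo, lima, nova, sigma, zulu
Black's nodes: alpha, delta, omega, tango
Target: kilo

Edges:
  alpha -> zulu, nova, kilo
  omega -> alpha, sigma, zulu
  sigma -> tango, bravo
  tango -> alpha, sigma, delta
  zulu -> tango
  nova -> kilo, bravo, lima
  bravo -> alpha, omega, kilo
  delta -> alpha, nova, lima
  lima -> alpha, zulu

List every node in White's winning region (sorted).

A0 = {kilo}
A1: add {bravo, nova} — nova (White) has nova→kilo; bravo (White) has bravo→kilo.
A2: add {sigma} — sigma (White) has sigma→bravo.
A3 = A2; e.g. alpha (Black) can still go to zulu. Fixed point.
White's winning region = {bravo, kilo, nova, sigma}.

bravo, kilo, nova, sigma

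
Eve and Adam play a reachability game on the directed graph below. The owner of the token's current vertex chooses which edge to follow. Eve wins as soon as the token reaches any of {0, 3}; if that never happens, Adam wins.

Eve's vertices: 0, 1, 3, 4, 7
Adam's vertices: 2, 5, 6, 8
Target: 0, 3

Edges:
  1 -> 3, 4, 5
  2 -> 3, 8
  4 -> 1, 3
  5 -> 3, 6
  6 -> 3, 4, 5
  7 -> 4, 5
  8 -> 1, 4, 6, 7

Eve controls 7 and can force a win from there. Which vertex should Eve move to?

A0 = {0, 3}
A1: add {1, 4} — 1 (Eve) has 1→3; 4 (Eve) has 4→3.
A2: add {7} — 7 (Eve) has 7→4.
A3 = A2; e.g. 2 (Adam) can still go to 8. Fixed point.
From 7, successor 4 is in the attractor (rank 1); the other successor 5 is not.

4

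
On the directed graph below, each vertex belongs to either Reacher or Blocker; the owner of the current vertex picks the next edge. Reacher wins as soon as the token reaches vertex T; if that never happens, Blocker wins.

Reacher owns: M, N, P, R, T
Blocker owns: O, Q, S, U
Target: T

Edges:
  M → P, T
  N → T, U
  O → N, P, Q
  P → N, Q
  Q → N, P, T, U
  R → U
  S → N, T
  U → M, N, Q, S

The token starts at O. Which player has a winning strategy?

Blocker

A0 = {T}
A1: add {M, N} — M (Reacher) has M→T; N (Reacher) has N→T.
A2: add {P, S} — P (Reacher) has P→N; S (Blocker): all of {N, T} already in.
A3 = A2; e.g. O (Blocker) can still go to Q. Fixed point.
O never enters the attractor, so Blocker can avoid the target forever.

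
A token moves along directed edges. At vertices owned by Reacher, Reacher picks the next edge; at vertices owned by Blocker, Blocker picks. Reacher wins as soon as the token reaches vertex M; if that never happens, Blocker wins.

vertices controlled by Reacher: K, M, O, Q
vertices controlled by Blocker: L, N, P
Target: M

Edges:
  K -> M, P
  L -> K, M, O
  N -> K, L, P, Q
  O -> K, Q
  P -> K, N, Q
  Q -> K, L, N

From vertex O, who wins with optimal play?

A0 = {M}
A1: add {K} — K (Reacher) has K→M.
A2: add {O, Q} — O (Reacher) has O→K; Q (Reacher) has Q→K.
O ∈ A2, so Reacher can force the target.

Reacher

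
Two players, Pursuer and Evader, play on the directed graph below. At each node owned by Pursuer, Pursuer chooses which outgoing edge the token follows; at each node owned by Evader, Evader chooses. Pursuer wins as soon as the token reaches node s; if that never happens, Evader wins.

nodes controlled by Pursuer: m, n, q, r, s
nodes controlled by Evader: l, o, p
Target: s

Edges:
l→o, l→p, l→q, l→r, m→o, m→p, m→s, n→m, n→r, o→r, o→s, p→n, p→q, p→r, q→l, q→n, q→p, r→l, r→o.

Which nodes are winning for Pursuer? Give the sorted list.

m, n, q, s

A0 = {s}
A1: add {m} — m (Pursuer) has m→s.
A2: add {n} — n (Pursuer) has n→m.
A3: add {q} — q (Pursuer) has q→n.
A4 = A3; e.g. l (Evader) can still go to o. Fixed point.
Pursuer's winning region = {m, n, q, s}.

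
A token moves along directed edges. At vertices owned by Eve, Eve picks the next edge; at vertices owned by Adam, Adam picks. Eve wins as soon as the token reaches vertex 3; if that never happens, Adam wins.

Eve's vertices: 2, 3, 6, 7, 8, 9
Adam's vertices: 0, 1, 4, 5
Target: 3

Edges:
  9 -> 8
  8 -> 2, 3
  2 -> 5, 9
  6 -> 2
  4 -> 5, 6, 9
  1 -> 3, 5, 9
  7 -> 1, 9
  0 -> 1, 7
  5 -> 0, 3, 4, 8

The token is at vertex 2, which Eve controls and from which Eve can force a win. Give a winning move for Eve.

9

A0 = {3}
A1: add {8} — 8 (Eve) has 8→3.
A2: add {9} — 9 (Eve) has 9→8.
A3: add {2, 7} — 2 (Eve) has 2→9; 7 (Eve) has 7→9.
A4: add {6} — 6 (Eve) has 6→2.
A5 = A4; e.g. 0 (Adam) can still go to 1. Fixed point.
From 2, successor 9 is in the attractor (rank 2); the other successor 5 is not.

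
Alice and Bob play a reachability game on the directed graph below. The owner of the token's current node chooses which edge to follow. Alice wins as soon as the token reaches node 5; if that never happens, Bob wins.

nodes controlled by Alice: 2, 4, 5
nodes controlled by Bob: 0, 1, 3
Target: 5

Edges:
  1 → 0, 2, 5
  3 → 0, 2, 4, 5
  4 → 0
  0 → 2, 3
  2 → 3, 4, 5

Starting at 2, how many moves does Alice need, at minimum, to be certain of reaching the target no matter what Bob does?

1

A0 = {5}
A1: add {2} — 2 (Alice) has 2→5.
A2 = A1; e.g. 0 (Bob) can still go to 3. Fixed point.
2 enters the attractor at level 1, so Alice can force the target in 1 move from there.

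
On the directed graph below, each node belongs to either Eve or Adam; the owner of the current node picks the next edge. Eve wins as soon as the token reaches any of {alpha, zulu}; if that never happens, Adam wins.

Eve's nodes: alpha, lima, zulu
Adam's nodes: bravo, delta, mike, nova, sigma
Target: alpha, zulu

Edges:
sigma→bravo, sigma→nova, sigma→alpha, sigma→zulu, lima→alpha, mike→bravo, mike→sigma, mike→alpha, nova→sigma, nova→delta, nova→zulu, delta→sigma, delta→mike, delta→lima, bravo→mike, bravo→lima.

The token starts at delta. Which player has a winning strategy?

Adam

A0 = {alpha, zulu}
A1: add {lima} — lima (Eve) has lima→alpha.
A2 = A1; e.g. bravo (Adam) can still go to mike. Fixed point.
delta never enters the attractor, so Adam can avoid the target forever.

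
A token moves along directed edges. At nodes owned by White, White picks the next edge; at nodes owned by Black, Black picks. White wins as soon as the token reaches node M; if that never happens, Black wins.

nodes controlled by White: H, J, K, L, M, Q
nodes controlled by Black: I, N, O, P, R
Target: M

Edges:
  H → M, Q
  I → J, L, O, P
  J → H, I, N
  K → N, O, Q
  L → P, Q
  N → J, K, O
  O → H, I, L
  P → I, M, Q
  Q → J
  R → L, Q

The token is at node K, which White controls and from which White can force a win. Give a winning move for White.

A0 = {M}
A1: add {H} — H (White) has H→M.
A2: add {J} — J (White) has J→H.
A3: add {Q} — Q (White) has Q→J.
A4: add {K, L} — K (White) has K→Q; L (White) has L→Q.
A5: add {R} — R (Black): all of {L, Q} already in.
A6 = A5; e.g. I (Black) can still go to O. Fixed point.
From K, successor Q is in the attractor (rank 3); the other successors N, O are not.

Q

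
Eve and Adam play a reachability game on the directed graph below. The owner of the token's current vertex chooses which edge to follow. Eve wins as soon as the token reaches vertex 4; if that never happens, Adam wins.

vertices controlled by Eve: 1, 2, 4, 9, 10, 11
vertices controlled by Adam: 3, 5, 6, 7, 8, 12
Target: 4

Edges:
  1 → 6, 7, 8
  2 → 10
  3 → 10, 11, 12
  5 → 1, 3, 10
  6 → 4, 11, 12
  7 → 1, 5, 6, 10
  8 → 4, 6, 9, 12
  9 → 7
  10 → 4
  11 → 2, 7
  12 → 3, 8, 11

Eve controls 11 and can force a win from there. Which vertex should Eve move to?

A0 = {4}
A1: add {10} — 10 (Eve) has 10→4.
A2: add {2} — 2 (Eve) has 2→10.
A3: add {11} — 11 (Eve) has 11→2.
A4 = A3; e.g. 1 (Eve) has no edge into A3. Fixed point.
From 11, successor 2 is in the attractor (rank 2); the other successor 7 is not.

2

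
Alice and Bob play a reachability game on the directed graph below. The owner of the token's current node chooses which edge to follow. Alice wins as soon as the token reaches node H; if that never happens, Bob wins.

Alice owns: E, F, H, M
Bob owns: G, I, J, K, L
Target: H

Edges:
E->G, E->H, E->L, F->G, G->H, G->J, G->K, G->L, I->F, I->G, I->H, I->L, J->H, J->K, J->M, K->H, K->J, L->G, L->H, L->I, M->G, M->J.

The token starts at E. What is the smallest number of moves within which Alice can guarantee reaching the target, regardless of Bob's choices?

1

A0 = {H}
A1: add {E} — E (Alice) has E→H.
A2 = A1; e.g. F (Alice) has no edge into A1. Fixed point.
E enters the attractor at level 1, so Alice can force the target in 1 move from there.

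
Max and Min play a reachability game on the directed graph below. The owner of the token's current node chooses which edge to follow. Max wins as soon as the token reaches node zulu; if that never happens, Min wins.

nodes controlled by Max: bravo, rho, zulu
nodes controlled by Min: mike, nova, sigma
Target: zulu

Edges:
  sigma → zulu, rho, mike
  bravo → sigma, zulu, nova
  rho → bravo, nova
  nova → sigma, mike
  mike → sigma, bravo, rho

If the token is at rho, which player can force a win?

Max

A0 = {zulu}
A1: add {bravo} — bravo (Max) has bravo→zulu.
A2: add {rho} — rho (Max) has rho→bravo.
A3 = A2; e.g. sigma (Min) can still go to mike. Fixed point.
rho ∈ A2, so Max can force the target.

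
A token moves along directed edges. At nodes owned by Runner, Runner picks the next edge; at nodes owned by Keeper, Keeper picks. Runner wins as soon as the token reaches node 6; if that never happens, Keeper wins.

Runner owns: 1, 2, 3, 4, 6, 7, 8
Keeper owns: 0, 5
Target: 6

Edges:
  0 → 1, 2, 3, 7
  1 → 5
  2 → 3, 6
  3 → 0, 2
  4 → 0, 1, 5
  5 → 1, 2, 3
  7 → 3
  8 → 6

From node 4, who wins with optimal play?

Keeper

A0 = {6}
A1: add {2, 8} — 2 (Runner) has 2→6; 8 (Runner) has 8→6.
A2: add {3} — 3 (Runner) has 3→2.
A3: add {7} — 7 (Runner) has 7→3.
A4 = A3; e.g. 0 (Keeper) can still go to 1. Fixed point.
4 never enters the attractor, so Keeper can avoid the target forever.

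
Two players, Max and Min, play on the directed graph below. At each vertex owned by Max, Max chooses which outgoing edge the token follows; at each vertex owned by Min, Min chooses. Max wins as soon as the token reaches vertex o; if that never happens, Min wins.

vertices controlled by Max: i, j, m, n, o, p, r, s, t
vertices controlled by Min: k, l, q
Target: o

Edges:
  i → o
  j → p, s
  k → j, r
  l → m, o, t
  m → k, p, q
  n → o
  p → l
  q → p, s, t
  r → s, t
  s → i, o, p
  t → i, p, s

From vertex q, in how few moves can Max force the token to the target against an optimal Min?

7

A0 = {o}
A1: add {i, n, s} — i (Max) has i→o; n (Max) has n→o; s (Max) has s→o.
A2: add {j, r, t} — j (Max) has j→s; r (Max) has r→s; t (Max) has t→i.
A3: add {k} — k (Min): all of {j, r} already in.
A4: add {m} — m (Max) has m→k.
A5: add {l} — l (Min): all of {m, o, t} already in.
A6: add {p} — p (Max) has p→l.
A7: add {q} — q (Min): all of {p, s, t} already in.
A7 = all vertices. Fixed point.
q enters the attractor at level 7, so Max can force the target in 7 moves from there.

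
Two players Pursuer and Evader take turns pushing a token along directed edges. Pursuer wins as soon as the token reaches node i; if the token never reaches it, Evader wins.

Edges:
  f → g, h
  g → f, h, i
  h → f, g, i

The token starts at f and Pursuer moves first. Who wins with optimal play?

Evader

Track states (vertex, player-to-move).
A0 = {(i,Pursuer), (i,Evader)}
A1: add {(g,Pursuer), (h,Pursuer)}.
A2: add {(f,Evader)}.
A3 = A2; e.g. (f,Pursuer) stays out. (f,Pursuer) never enters ⇒ Evader avoids the target.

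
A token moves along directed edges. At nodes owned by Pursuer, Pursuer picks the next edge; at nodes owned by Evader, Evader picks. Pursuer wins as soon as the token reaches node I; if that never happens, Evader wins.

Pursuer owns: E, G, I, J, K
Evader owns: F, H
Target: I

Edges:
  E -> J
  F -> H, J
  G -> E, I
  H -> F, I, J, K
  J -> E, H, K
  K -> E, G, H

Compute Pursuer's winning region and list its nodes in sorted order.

A0 = {I}
A1: add {G} — G (Pursuer) has G→I.
A2: add {K} — K (Pursuer) has K→G.
A3: add {J} — J (Pursuer) has J→K.
A4: add {E} — E (Pursuer) has E→J.
A5 = A4; e.g. F (Evader) can still go to H. Fixed point.
Pursuer's winning region = {E, G, I, J, K}.

E, G, I, J, K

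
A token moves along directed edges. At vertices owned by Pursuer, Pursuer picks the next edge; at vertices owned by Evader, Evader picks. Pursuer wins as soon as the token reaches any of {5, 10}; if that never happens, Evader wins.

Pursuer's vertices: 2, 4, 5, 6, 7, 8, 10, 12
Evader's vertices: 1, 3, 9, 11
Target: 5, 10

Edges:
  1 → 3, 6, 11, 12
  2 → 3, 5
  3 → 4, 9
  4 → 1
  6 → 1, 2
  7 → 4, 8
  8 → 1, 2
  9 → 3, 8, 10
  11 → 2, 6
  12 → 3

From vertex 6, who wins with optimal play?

A0 = {5, 10}
A1: add {2} — 2 (Pursuer) has 2→5.
A2: add {6, 8} — 6 (Pursuer) has 6→2; 8 (Pursuer) has 8→2.
6 ∈ A2, so Pursuer can force the target.

Pursuer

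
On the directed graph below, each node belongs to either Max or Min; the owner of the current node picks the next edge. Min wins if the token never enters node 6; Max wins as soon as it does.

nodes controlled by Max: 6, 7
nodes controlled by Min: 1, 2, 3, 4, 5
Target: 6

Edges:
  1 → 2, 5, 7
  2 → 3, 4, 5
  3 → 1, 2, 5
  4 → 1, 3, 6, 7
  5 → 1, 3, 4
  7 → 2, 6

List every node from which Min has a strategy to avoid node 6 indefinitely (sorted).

1, 2, 3, 4, 5

A0 = {6}
A1: add {7} — 7 (Max) has 7→6.
A2 = A1; e.g. 1 (Min) can still go to 2. Fixed point.
Max's attractor = {6, 7}; Min avoids the target exactly from the complement.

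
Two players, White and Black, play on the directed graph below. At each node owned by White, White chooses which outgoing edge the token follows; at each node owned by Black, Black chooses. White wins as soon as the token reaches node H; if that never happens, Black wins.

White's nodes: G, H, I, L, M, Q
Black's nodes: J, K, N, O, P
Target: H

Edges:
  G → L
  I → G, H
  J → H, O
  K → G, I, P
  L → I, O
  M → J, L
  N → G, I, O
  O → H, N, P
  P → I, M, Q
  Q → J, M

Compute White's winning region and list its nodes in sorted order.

A0 = {H}
A1: add {I} — I (White) has I→H.
A2: add {L} — L (White) has L→I.
A3: add {G, M} — G (White) has G→L; M (White) has M→L.
A4: add {Q} — Q (White) has Q→M.
A5: add {P} — P (Black): all of {I, M, Q} already in.
A6: add {K} — K (Black): all of {G, I, P} already in.
A7 = A6; e.g. J (Black) can still go to O. Fixed point.
White's winning region = {G, H, I, K, L, M, P, Q}.

G, H, I, K, L, M, P, Q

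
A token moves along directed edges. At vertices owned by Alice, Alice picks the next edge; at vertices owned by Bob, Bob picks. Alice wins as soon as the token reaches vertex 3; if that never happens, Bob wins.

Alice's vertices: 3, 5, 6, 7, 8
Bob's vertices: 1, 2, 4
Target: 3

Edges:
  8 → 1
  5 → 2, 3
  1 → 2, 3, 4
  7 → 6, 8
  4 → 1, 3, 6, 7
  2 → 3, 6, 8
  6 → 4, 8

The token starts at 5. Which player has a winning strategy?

Alice

A0 = {3}
A1: add {5} — 5 (Alice) has 5→3.
A2 = A1; e.g. 1 (Bob) can still go to 2. Fixed point.
5 ∈ A1, so Alice can force the target.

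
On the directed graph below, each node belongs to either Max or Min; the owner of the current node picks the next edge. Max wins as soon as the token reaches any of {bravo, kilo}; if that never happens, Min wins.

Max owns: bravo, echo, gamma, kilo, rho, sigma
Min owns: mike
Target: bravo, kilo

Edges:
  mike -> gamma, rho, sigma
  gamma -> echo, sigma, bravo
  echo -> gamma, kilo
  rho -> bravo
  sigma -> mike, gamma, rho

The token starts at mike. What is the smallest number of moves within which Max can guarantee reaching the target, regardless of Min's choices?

A0 = {bravo, kilo}
A1: add {echo, gamma, rho} — gamma (Max) has gamma→bravo; echo (Max) has echo→kilo; rho (Max) has rho→bravo.
A2: add {sigma} — sigma (Max) has sigma→gamma.
A3: add {mike} — mike (Min): all of {gamma, rho, sigma} already in.
A3 = all vertices. Fixed point.
mike enters the attractor at level 3, so Max can force the target in 3 moves from there.

3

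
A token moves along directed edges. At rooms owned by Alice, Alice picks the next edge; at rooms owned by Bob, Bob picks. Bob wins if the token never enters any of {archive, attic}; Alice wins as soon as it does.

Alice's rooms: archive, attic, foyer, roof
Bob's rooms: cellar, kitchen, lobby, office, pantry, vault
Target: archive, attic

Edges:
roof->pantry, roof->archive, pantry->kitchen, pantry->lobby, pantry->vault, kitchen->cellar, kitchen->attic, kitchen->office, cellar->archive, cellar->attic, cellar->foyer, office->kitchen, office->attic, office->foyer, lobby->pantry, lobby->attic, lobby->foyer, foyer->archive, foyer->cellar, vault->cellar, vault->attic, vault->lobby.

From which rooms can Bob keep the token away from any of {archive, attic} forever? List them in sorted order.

A0 = {archive, attic}
A1: add {foyer, roof} — roof (Alice) has roof→archive; foyer (Alice) has foyer→archive.
A2: add {cellar} — cellar (Bob): all of {archive, attic, foyer} already in.
A3 = A2; e.g. pantry (Bob) can still go to kitchen. Fixed point.
Alice's attractor = {archive, attic, cellar, foyer, roof}; Bob avoids the target exactly from the complement.

kitchen, lobby, office, pantry, vault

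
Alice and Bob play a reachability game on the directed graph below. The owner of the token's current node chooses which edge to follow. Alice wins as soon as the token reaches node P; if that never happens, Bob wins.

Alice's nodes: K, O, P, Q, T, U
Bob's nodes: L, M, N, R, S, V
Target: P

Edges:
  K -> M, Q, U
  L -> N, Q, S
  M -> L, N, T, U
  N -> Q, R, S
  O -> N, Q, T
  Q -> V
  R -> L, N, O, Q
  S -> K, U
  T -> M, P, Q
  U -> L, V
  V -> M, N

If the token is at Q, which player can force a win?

Bob

A0 = {P}
A1: add {T} — T (Alice) has T→P.
A2: add {O} — O (Alice) has O→T.
A3 = A2; e.g. K (Alice) has no edge into A2. Fixed point.
Q never enters the attractor, so Bob can avoid the target forever.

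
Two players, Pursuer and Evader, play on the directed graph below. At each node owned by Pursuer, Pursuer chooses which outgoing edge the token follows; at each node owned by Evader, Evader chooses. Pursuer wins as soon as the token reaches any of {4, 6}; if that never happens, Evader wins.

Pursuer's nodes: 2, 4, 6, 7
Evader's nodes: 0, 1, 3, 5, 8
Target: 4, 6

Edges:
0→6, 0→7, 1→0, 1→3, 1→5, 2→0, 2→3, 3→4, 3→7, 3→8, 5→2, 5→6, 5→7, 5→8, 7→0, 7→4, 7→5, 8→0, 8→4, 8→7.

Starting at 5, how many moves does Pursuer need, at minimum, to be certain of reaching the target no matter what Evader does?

4

A0 = {4, 6}
A1: add {7} — 7 (Pursuer) has 7→4.
A2: add {0} — 0 (Evader): all of {6, 7} already in.
A3: add {2, 8} — 2 (Pursuer) has 2→0; 8 (Evader): all of {0, 4, 7} already in.
A4: add {3, 5} — 3 (Evader): all of {4, 7, 8} already in; 5 (Evader): all of {2, 6, 7, 8} already in.
5 enters the attractor at level 4, so Pursuer can force the target in 4 moves from there.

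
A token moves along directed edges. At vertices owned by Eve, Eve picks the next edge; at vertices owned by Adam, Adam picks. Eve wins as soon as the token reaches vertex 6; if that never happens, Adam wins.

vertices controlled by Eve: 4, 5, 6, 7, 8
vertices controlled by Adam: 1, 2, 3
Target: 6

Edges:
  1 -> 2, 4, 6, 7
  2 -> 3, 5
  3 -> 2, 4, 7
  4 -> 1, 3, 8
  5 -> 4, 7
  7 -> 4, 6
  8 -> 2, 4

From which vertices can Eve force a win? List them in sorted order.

5, 6, 7

A0 = {6}
A1: add {7} — 7 (Eve) has 7→6.
A2: add {5} — 5 (Eve) has 5→7.
A3 = A2; e.g. 1 (Adam) can still go to 2. Fixed point.
Eve's winning region = {5, 6, 7}.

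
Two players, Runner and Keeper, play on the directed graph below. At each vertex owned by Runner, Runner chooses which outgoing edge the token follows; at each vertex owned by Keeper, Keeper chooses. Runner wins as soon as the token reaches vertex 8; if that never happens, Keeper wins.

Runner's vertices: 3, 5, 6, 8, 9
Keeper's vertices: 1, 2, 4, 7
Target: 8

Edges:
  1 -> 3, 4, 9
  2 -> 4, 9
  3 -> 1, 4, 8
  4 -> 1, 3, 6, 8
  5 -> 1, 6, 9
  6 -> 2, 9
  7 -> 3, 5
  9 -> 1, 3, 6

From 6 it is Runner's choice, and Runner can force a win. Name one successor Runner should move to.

9

A0 = {8}
A1: add {3} — 3 (Runner) has 3→8.
A2: add {9} — 9 (Runner) has 9→3.
A3: add {5, 6} — 5 (Runner) has 5→9; 6 (Runner) has 6→9.
A4: add {7} — 7 (Keeper): all of {3, 5} already in.
A5 = A4; e.g. 1 (Keeper) can still go to 4. Fixed point.
From 6, successor 9 is in the attractor (rank 2); the other successor 2 is not.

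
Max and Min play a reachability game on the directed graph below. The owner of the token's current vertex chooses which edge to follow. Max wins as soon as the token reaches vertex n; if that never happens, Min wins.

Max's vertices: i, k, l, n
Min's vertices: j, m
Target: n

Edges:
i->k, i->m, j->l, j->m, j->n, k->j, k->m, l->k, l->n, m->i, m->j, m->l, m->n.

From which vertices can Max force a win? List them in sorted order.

l, n

A0 = {n}
A1: add {l} — l (Max) has l→n.
A2 = A1; e.g. i (Max) has no edge into A1. Fixed point.
Max's winning region = {l, n}.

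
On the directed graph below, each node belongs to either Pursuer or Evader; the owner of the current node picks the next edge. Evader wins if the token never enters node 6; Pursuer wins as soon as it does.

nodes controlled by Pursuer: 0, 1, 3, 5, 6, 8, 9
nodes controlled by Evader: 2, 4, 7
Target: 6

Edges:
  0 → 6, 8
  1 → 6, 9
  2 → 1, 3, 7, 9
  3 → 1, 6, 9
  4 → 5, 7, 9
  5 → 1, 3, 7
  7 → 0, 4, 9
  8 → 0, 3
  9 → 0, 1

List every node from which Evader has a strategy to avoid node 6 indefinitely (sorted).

2, 4, 7

A0 = {6}
A1: add {0, 1, 3} — 0 (Pursuer) has 0→6; 1 (Pursuer) has 1→6; 3 (Pursuer) has 3→6.
A2: add {5, 8, 9} — 5 (Pursuer) has 5→1; 8 (Pursuer) has 8→0; 9 (Pursuer) has 9→0.
A3 = A2; e.g. 2 (Evader) can still go to 7. Fixed point.
Pursuer's attractor = {0, 1, 3, 5, 6, 8, 9}; Evader avoids the target exactly from the complement.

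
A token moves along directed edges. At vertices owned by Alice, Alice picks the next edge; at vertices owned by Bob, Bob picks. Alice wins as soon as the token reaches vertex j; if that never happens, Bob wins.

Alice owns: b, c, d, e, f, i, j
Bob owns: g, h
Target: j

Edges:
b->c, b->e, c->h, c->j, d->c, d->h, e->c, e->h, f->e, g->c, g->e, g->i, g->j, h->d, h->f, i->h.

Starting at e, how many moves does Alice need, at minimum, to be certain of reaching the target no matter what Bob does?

2

A0 = {j}
A1: add {c} — c (Alice) has c→j.
A2: add {b, d, e} — b (Alice) has b→c; d (Alice) has d→c; e (Alice) has e→c.
e enters the attractor at level 2, so Alice can force the target in 2 moves from there.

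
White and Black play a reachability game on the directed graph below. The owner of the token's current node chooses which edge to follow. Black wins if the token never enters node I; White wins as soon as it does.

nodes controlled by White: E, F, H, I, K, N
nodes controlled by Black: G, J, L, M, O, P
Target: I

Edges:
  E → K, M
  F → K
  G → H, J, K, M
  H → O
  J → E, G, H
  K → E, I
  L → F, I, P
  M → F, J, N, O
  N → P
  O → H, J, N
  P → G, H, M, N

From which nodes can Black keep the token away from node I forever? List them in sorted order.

G, H, J, L, M, N, O, P

A0 = {I}
A1: add {K} — K (White) has K→I.
A2: add {E, F} — E (White) has E→K; F (White) has F→K.
A3 = A2; e.g. G (Black) can still go to H. Fixed point.
White's attractor = {E, F, I, K}; Black avoids the target exactly from the complement.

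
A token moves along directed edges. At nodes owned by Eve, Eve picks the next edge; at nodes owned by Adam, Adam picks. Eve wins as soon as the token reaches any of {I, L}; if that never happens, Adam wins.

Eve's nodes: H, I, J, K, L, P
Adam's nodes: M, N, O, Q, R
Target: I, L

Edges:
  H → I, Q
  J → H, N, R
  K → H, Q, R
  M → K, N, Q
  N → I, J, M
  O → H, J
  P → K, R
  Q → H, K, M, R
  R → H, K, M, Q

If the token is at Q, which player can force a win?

Adam

A0 = {I, L}
A1: add {H} — H (Eve) has H→I.
A2: add {J, K} — J (Eve) has J→H; K (Eve) has K→H.
A3: add {O, P} — O (Adam): all of {H, J} already in; P (Eve) has P→K.
A4 = A3; e.g. M (Adam) can still go to N. Fixed point.
Q never enters the attractor, so Adam can avoid the target forever.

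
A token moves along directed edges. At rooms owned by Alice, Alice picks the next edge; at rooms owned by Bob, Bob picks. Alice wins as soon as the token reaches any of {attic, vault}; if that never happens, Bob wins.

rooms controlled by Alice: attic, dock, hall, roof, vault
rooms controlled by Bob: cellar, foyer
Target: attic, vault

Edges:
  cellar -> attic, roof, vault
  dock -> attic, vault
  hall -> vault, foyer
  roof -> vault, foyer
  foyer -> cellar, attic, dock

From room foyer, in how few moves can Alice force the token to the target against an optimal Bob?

3

A0 = {attic, vault}
A1: add {dock, hall, roof} — dock (Alice) has dock→attic; hall (Alice) has hall→vault; roof (Alice) has roof→vault.
A2: add {cellar} — cellar (Bob): all of {attic, roof, vault} already in.
A3: add {foyer} — foyer (Bob): all of {cellar, attic, dock} already in.
A3 = all vertices. Fixed point.
foyer enters the attractor at level 3, so Alice can force the target in 3 moves from there.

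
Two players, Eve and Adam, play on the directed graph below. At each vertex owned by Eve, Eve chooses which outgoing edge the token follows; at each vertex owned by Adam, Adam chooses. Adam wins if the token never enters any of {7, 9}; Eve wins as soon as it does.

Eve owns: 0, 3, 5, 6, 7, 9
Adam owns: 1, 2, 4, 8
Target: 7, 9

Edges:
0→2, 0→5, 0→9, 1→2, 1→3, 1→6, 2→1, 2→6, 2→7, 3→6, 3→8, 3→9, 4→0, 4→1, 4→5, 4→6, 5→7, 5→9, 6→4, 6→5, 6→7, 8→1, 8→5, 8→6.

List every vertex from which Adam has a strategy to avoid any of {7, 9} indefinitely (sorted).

A0 = {7, 9}
A1: add {0, 3, 5, 6} — 0 (Eve) has 0→9; 3 (Eve) has 3→9; 5 (Eve) has 5→7; 6 (Eve) has 6→7.
A2 = A1; e.g. 1 (Adam) can still go to 2. Fixed point.
Eve's attractor = {0, 3, 5, 6, 7, 9}; Adam avoids the target exactly from the complement.

1, 2, 4, 8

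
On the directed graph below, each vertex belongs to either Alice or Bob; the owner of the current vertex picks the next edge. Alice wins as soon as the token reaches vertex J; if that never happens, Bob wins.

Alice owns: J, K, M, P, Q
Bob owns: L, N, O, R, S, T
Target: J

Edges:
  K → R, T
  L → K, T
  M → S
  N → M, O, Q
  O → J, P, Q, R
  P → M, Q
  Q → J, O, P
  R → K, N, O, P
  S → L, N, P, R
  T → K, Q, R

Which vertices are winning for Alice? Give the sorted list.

J, P, Q

A0 = {J}
A1: add {Q} — Q (Alice) has Q→J.
A2: add {P} — P (Alice) has P→Q.
A3 = A2; e.g. K (Alice) has no edge into A2. Fixed point.
Alice's winning region = {J, P, Q}.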